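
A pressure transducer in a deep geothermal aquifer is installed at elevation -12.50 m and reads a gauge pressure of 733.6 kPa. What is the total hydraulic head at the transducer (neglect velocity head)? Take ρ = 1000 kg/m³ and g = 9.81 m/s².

ψ = P/(ρg) = 733.6×1000 / (1000 × 9.81) = 74.78 m.
h = z + ψ = -12.50 + 74.78 = 62.28 m.

h ≈ 62.28 m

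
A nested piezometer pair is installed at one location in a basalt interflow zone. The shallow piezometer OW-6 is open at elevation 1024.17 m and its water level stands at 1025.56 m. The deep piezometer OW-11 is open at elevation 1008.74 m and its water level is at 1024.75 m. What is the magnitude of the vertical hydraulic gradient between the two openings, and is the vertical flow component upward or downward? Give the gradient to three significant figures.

|i_v| ≈ 0.0525; vertical flow is downward

Total head at OW-6: h = 1025.56 m (water level in the standpipe).
Total head at OW-11: h = 1024.75 m.
Δh = h(OW-6) − h(OW-11) = 1025.56 − 1024.75 = 0.81 m.
Vertical separation Δz = 1024.17 − 1008.74 = 15.43 m.
|i_v| = |Δh| / Δz = 0.81 / 15.43 = 0.0525.
Head is higher in the shallow piezometer, so vertical flow is downward (recharge condition).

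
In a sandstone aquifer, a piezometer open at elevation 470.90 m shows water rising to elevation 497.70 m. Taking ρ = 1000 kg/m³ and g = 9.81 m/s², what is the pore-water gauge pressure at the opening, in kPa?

Pressure head ψ = h − z = 497.70 − 470.90 = 26.80 m.
P = ρgψ = 1000 × 9.81 × 26.80 = 262908 Pa ≈ 263 kPa.

P ≈ 263 kPa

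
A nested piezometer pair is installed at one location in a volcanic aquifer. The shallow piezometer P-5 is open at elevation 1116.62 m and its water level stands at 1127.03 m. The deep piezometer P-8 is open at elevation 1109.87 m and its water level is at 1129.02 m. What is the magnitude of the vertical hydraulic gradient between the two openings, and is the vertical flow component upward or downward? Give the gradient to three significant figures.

Total head at P-5: h = 1127.03 m (water level in the standpipe).
Total head at P-8: h = 1129.02 m.
Δh = h(P-5) − h(P-8) = 1127.03 − 1129.02 = -1.99 m.
Vertical separation Δz = 1116.62 − 1109.87 = 6.75 m.
|i_v| = |Δh| / Δz = 1.99 / 6.75 = 0.295.
Head is higher in the deep piezometer, so vertical flow is upward (discharge condition).

|i_v| ≈ 0.295; vertical flow is upward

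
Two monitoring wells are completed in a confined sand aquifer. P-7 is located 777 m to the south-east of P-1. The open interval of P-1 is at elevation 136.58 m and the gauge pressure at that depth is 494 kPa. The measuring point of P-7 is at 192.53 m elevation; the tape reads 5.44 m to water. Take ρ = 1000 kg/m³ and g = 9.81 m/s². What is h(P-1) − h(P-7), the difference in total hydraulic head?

Pressure head at P-1: ψ = P/(ρg) = 494×1000 / (1000 × 9.81) = 50.36 m.
Total head at P-1: h = z + ψ = 136.58 + 50.36 = 186.94 m.
Total head at P-7: h = 192.53 − 5.44 = 187.09 m.
Head difference: h(P-1) − h(P-7) = 186.94 − 187.09 = -0.15 m.

Δh ≈ -0.15 m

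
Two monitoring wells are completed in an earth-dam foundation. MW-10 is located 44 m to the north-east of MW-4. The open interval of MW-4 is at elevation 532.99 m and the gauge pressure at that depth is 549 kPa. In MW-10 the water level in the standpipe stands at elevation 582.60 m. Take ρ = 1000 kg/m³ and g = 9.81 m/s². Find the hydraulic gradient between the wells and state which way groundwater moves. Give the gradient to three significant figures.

i ≈ 0.144; groundwater flows toward the north-east

Pressure head at MW-4: ψ = P/(ρg) = 549×1000 / (1000 × 9.81) = 55.96 m.
Total head at MW-4: h = z + ψ = 532.99 + 55.96 = 588.95 m.
Total head at MW-10: h = 582.60 m (water level in the piezometer is the total head).
Head difference: h(MW-4) − h(MW-10) = 588.95 − 582.60 = 6.35 m.
Hydraulic gradient: i = |Δh| / L = 6.35 / 44 = 0.144.
Flow is from higher to lower head: from MW-4 toward MW-10, i.e. toward the north-east.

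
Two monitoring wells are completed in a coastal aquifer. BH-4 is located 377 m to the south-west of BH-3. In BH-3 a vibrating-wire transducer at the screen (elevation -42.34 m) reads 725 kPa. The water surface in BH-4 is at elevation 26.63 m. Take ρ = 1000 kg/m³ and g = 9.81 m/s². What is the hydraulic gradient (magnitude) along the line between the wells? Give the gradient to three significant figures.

i ≈ 0.0131

Pressure head at BH-3: ψ = P/(ρg) = 725×1000 / (1000 × 9.81) = 73.90 m.
Total head at BH-3: h = z + ψ = -42.34 + 73.90 = 31.56 m.
Total head at BH-4: h = 26.63 m (water level in the piezometer is the total head).
Head difference: h(BH-3) − h(BH-4) = 31.56 − 26.63 = 4.93 m.
Hydraulic gradient: i = |Δh| / L = 4.93 / 377 = 0.0131.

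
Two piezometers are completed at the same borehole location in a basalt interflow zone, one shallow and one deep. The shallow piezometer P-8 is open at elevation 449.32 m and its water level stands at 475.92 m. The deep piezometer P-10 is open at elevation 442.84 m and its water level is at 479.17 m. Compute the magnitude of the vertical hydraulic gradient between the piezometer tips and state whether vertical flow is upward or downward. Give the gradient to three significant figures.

|i_v| ≈ 0.502; vertical flow is upward

Total head at P-8: h = 475.92 m (water level in the standpipe).
Total head at P-10: h = 479.17 m.
Δh = h(P-8) − h(P-10) = 475.92 − 479.17 = -3.25 m.
Vertical separation Δz = 449.32 − 442.84 = 6.48 m.
|i_v| = |Δh| / Δz = 3.25 / 6.48 = 0.502.
Head is higher in the deep piezometer, so vertical flow is upward (discharge condition).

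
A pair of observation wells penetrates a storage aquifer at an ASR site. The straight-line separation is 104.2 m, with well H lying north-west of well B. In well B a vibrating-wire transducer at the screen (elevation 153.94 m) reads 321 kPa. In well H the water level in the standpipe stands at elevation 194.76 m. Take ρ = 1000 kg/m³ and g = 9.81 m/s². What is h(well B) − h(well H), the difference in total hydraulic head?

Δh ≈ -8.10 m

Pressure head at well B: ψ = P/(ρg) = 321×1000 / (1000 × 9.81) = 32.72 m.
Total head at well B: h = z + ψ = 153.94 + 32.72 = 186.66 m.
Total head at well H: h = 194.76 m (water level in the piezometer is the total head).
Head difference: h(well B) − h(well H) = 186.66 − 194.76 = -8.10 m.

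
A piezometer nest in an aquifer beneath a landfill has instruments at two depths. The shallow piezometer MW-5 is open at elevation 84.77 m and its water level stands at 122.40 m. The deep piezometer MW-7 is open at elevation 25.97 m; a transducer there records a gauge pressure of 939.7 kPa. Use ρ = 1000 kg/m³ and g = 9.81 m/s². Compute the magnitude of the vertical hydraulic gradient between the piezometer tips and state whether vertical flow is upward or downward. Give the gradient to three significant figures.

|i_v| ≈ 0.0109; vertical flow is downward

Total head at MW-5: h = 122.40 m (water level in the standpipe).
Pressure head at MW-7: ψ = P/(ρg) = 939.7×1000 / (1000 × 9.81) = 95.79 m.
Total head at MW-7: h = z + ψ = 25.97 + 95.79 = 121.76 m.
Δh = h(MW-5) − h(MW-7) = 122.40 − 121.76 = 0.64 m.
Vertical separation Δz = 84.77 − 25.97 = 58.80 m.
|i_v| = |Δh| / Δz = 0.64 / 58.80 = 0.0109.
Head is higher in the shallow piezometer, so vertical flow is downward (recharge condition).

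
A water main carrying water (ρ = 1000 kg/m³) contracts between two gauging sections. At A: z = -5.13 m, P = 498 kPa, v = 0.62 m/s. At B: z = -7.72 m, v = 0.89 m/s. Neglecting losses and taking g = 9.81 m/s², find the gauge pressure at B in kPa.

Pressure head at A: ψ₁ = P₁/(ρg) = 498×1000 / (1000 × 9.81) = 50.76 m.
Velocity heads: v₁²/2g = 0.62²/19.62 = 0.020 m; v₂²/2g = 0.89²/19.62 = 0.040 m.
Total head H = z₁ + ψ₁ + v₁²/2g = -5.13 + 50.76 + 0.020 = 45.65 m.
ψ₂ = H − z₂ − v₂²/2g = 45.65 − (-7.72) − 0.040 = 53.33 m.
P₂ = ρgψ₂ = 1000 × 9.81 × 53.33 ≈ 523 kPa.

P₂ ≈ 523 kPa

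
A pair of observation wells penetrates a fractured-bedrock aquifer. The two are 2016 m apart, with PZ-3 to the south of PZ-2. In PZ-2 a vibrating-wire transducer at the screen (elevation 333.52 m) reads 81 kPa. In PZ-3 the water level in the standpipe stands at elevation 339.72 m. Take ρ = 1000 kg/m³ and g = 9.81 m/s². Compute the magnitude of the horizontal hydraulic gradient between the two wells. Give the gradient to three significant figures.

i ≈ 0.00102

Pressure head at PZ-2: ψ = P/(ρg) = 81×1000 / (1000 × 9.81) = 8.26 m.
Total head at PZ-2: h = z + ψ = 333.52 + 8.26 = 341.78 m.
Total head at PZ-3: h = 339.72 m (water level in the piezometer is the total head).
Head difference: h(PZ-2) − h(PZ-3) = 341.78 − 339.72 = 2.06 m.
Hydraulic gradient: i = |Δh| / L = 2.06 / 2016 = 0.00102.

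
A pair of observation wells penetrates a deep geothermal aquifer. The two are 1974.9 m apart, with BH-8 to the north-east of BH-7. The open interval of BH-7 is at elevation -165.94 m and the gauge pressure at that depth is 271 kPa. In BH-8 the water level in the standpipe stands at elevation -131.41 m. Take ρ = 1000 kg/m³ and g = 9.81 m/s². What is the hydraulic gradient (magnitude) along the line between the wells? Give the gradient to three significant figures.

Pressure head at BH-7: ψ = P/(ρg) = 271×1000 / (1000 × 9.81) = 27.62 m.
Total head at BH-7: h = z + ψ = -165.94 + 27.62 = -138.32 m.
Total head at BH-8: h = -131.41 m (water level in the piezometer is the total head).
Head difference: h(BH-7) − h(BH-8) = -138.32 − (-131.41) = -6.91 m.
Hydraulic gradient: i = |Δh| / L = 6.91 / 1974.9 = 0.00350.

i ≈ 0.00350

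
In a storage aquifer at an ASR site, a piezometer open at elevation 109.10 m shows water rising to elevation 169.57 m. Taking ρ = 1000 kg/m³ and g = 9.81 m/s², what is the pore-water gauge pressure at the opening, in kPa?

P ≈ 593 kPa

Pressure head ψ = h − z = 169.57 − 109.10 = 60.47 m.
P = ρgψ = 1000 × 9.81 × 60.47 = 593211 Pa ≈ 593 kPa.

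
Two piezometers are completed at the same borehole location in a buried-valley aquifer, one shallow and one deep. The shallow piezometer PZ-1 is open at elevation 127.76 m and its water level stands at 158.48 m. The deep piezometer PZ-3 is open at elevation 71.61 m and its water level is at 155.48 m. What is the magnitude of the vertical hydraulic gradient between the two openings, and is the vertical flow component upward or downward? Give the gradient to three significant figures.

|i_v| ≈ 0.0534; vertical flow is downward

Total head at PZ-1: h = 158.48 m (water level in the standpipe).
Total head at PZ-3: h = 155.48 m.
Δh = h(PZ-1) − h(PZ-3) = 158.48 − 155.48 = 3.00 m.
Vertical separation Δz = 127.76 − 71.61 = 56.15 m.
|i_v| = |Δh| / Δz = 3.00 / 56.15 = 0.0534.
Head is higher in the shallow piezometer, so vertical flow is downward (recharge condition).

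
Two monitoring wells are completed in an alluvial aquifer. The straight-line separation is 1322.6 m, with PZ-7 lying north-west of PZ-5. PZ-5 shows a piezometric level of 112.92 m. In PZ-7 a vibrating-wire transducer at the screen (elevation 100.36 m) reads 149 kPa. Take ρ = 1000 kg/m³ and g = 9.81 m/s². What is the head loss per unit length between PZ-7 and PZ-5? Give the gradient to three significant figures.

Total head at PZ-5: h = 112.92 m (water level in the piezometer is the total head).
Pressure head at PZ-7: ψ = P/(ρg) = 149×1000 / (1000 × 9.81) = 15.19 m.
Total head at PZ-7: h = z + ψ = 100.36 + 15.19 = 115.55 m.
Head difference: h(PZ-5) − h(PZ-7) = 112.92 − 115.55 = -2.63 m.
Hydraulic gradient: i = |Δh| / L = 2.63 / 1322.6 = 0.00199.

i ≈ 0.00199 m/m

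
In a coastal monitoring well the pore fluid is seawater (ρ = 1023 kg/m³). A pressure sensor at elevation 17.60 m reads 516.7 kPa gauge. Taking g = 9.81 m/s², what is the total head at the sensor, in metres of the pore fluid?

ψ = P/(ρg) = 516.7×1000 / (1023 × 9.81) = 51.49 m.
h = z + ψ = 17.60 + 51.49 = 69.09 m.

h ≈ 69.09 m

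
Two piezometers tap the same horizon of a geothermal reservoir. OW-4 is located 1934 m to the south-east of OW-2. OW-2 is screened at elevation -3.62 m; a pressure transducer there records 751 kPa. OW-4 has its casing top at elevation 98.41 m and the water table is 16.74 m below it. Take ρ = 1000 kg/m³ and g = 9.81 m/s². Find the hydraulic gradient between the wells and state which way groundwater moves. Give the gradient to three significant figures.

Pressure head at OW-2: ψ = P/(ρg) = 751×1000 / (1000 × 9.81) = 76.55 m.
Total head at OW-2: h = z + ψ = -3.62 + 76.55 = 72.93 m.
Total head at OW-4: h = 98.41 − 16.74 = 81.67 m.
Head difference: h(OW-2) − h(OW-4) = 72.93 − 81.67 = -8.74 m.
Hydraulic gradient: i = |Δh| / L = 8.74 / 1934 = 0.00452.
Flow is from higher to lower head: from OW-4 toward OW-2, i.e. toward the north-west.

i ≈ 0.00452; groundwater flows toward the north-west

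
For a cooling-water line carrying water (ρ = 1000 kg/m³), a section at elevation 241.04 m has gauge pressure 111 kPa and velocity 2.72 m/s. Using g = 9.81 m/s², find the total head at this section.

Pressure head ψ = P/(ρg) = 111×1000 / (1000 × 9.81) = 11.31 m.
Velocity head = v²/(2g) = 2.72² / (2 × 9.81) = 0.377 m.
h = z + ψ + v²/(2g) = 241.04 + 11.31 + 0.377 = 252.73 m.

h ≈ 252.73 m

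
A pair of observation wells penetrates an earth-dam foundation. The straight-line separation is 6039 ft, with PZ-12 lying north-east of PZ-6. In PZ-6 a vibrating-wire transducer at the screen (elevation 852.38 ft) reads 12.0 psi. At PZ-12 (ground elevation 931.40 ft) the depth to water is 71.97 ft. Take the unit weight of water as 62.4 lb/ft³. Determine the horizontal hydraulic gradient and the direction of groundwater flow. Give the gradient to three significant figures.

Pressure head at PZ-6: ψ = 144·P/γ = 144 × 12.0 / 62.4 = 27.69 ft.
Total head at PZ-6: h = z + ψ = 852.38 + 27.69 = 880.07 ft.
Total head at PZ-12: h = 931.40 − 71.97 = 859.43 ft.
Head difference: h(PZ-6) − h(PZ-12) = 880.07 − 859.43 = 20.64 ft.
Hydraulic gradient: i = |Δh| / L = 20.64 / 6039 = 0.00342.
Flow is from higher to lower head: from PZ-6 toward PZ-12, i.e. toward the north-east.

i ≈ 0.00342; groundwater flows toward the north-east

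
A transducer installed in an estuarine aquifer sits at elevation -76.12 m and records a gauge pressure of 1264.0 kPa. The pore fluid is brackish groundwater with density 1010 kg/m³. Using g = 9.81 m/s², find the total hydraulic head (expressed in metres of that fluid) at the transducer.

ψ = P/(ρg) = 1264.0×1000 / (1010 × 9.81) = 127.57 m.
h = z + ψ = -76.12 + 127.57 = 51.45 m.

h ≈ 51.45 m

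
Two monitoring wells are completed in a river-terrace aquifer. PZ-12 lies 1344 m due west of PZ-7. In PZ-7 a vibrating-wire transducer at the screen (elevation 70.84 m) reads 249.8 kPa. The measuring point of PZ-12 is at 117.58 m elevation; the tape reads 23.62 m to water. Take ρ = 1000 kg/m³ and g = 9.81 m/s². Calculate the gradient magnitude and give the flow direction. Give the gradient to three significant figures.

i ≈ 0.00174; groundwater flows toward the west

Pressure head at PZ-7: ψ = P/(ρg) = 249.8×1000 / (1000 × 9.81) = 25.46 m.
Total head at PZ-7: h = z + ψ = 70.84 + 25.46 = 96.30 m.
Total head at PZ-12: h = 117.58 − 23.62 = 93.96 m.
Head difference: h(PZ-7) − h(PZ-12) = 96.30 − 93.96 = 2.34 m.
Hydraulic gradient: i = |Δh| / L = 2.34 / 1344 = 0.00174.
Flow is from higher to lower head: from PZ-7 toward PZ-12, i.e. toward the west.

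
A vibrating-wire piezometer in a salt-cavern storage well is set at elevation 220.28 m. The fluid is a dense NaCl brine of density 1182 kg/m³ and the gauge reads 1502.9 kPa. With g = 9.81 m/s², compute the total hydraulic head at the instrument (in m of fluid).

h ≈ 349.89 m

ψ = P/(ρg) = 1502.9×1000 / (1182 × 9.81) = 129.61 m.
h = z + ψ = 220.28 + 129.61 = 349.89 m.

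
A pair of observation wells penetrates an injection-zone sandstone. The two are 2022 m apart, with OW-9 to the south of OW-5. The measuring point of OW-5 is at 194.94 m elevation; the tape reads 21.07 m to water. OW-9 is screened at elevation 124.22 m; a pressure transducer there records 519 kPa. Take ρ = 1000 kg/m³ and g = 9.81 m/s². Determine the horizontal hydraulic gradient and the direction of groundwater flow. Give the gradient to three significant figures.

i ≈ 0.00161; groundwater flows toward the north

Total head at OW-5: h = 194.94 − 21.07 = 173.87 m.
Pressure head at OW-9: ψ = P/(ρg) = 519×1000 / (1000 × 9.81) = 52.91 m.
Total head at OW-9: h = z + ψ = 124.22 + 52.91 = 177.13 m.
Head difference: h(OW-5) − h(OW-9) = 173.87 − 177.13 = -3.26 m.
Hydraulic gradient: i = |Δh| / L = 3.26 / 2022 = 0.00161.
Flow is from higher to lower head: from OW-9 toward OW-5, i.e. toward the north.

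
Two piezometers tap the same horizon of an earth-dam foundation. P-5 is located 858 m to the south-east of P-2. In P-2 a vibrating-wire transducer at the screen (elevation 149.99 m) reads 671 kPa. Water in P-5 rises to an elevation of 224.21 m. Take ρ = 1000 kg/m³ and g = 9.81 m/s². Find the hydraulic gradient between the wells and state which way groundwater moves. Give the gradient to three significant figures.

i ≈ 0.00678; groundwater flows toward the north-west

Pressure head at P-2: ψ = P/(ρg) = 671×1000 / (1000 × 9.81) = 68.40 m.
Total head at P-2: h = z + ψ = 149.99 + 68.40 = 218.39 m.
Total head at P-5: h = 224.21 m (water level in the piezometer is the total head).
Head difference: h(P-2) − h(P-5) = 218.39 − 224.21 = -5.82 m.
Hydraulic gradient: i = |Δh| / L = 5.82 / 858 = 0.00678.
Flow is from higher to lower head: from P-5 toward P-2, i.e. toward the north-west.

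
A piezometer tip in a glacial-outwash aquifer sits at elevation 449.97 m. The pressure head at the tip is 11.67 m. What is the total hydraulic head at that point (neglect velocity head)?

h = z + ψ = 449.97 + 11.67 = 461.64 m.

h ≈ 461.64 m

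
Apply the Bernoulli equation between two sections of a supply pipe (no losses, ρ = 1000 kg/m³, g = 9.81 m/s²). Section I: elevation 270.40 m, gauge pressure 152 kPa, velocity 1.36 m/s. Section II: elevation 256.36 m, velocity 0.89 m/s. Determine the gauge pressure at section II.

P₂ ≈ 290 kPa

Pressure head at I: ψ₁ = P₁/(ρg) = 152×1000 / (1000 × 9.81) = 15.49 m.
Velocity heads: v₁²/2g = 1.36²/19.62 = 0.094 m; v₂²/2g = 0.89²/19.62 = 0.040 m.
Total head H = z₁ + ψ₁ + v₁²/2g = 270.40 + 15.49 + 0.094 = 285.98 m.
ψ₂ = H − z₂ − v₂²/2g = 285.98 − 256.36 − 0.040 = 29.58 m.
P₂ = ρgψ₂ = 1000 × 9.81 × 29.58 ≈ 290 kPa.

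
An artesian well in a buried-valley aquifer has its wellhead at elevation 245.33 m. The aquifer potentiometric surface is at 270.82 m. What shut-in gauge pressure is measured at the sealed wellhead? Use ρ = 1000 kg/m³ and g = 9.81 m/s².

P ≈ 250 kPa

Head above the cap: Δh = 270.82 − 245.33 = 25.49 m.
P = ρgΔh = 1000 × 9.81 × 25.49 = 250057 Pa ≈ 250 kPa.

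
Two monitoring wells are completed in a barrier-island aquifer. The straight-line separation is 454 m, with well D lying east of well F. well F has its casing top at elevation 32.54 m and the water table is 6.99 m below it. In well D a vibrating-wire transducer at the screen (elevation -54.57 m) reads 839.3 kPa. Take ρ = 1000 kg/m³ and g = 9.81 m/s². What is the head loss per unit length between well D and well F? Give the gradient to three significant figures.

Total head at well F: h = 32.54 − 6.99 = 25.55 m.
Pressure head at well D: ψ = P/(ρg) = 839.3×1000 / (1000 × 9.81) = 85.56 m.
Total head at well D: h = z + ψ = -54.57 + 85.56 = 30.99 m.
Head difference: h(well F) − h(well D) = 25.55 − 30.99 = -5.44 m.
Hydraulic gradient: i = |Δh| / L = 5.44 / 454 = 0.0120.

i ≈ 0.0120 m/m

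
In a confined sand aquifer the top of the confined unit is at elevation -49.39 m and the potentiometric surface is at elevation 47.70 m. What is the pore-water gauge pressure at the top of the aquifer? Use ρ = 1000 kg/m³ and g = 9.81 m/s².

Pressure head at the aquifer top: ψ = h − z = 47.70 − (-49.39) = 97.09 m.
P = ρgψ = 1000 × 9.81 × 97.09 = 952453 Pa ≈ 952 kPa.

P ≈ 952 kPa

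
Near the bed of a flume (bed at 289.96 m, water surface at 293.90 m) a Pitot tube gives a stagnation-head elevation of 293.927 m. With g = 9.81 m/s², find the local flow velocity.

Near the bed, under hydrostatic conditions, the piezometric head (z + ψ) equals the free-surface elevation, 293.90 m.
Velocity head = total − piezometric = 293.927 − 293.90 = 0.027 m.
v = √(2g·h_v) = √(2 × 9.81 × 0.027) = 0.728 m/s.

v ≈ 0.728 m/s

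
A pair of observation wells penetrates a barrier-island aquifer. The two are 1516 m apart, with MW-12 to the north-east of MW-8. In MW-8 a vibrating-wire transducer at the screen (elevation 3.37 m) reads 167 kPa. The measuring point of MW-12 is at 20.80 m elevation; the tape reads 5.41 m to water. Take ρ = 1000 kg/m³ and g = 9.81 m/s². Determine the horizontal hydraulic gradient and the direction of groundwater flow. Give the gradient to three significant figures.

i ≈ 0.00330; groundwater flows toward the north-east

Pressure head at MW-8: ψ = P/(ρg) = 167×1000 / (1000 × 9.81) = 17.02 m.
Total head at MW-8: h = z + ψ = 3.37 + 17.02 = 20.39 m.
Total head at MW-12: h = 20.80 − 5.41 = 15.39 m.
Head difference: h(MW-8) − h(MW-12) = 20.39 − 15.39 = 5.00 m.
Hydraulic gradient: i = |Δh| / L = 5.00 / 1516 = 0.00330.
Flow is from higher to lower head: from MW-8 toward MW-12, i.e. toward the north-east.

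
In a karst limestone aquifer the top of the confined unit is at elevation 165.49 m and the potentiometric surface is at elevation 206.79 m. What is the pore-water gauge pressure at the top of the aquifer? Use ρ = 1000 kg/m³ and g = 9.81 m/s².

P ≈ 405 kPa

Pressure head at the aquifer top: ψ = h − z = 206.79 − 165.49 = 41.30 m.
P = ρgψ = 1000 × 9.81 × 41.30 = 405153 Pa ≈ 405 kPa.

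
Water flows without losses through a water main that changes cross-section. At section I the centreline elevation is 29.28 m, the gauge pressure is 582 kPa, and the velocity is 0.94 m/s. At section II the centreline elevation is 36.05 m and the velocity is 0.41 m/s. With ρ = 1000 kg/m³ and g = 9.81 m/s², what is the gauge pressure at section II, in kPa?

Pressure head at I: ψ₁ = P₁/(ρg) = 582×1000 / (1000 × 9.81) = 59.33 m.
Velocity heads: v₁²/2g = 0.94²/19.62 = 0.045 m; v₂²/2g = 0.41²/19.62 = 0.009 m.
Total head H = z₁ + ψ₁ + v₁²/2g = 29.28 + 59.33 + 0.045 = 88.66 m.
ψ₂ = H − z₂ − v₂²/2g = 88.66 − 36.05 − 0.009 = 52.60 m.
P₂ = ρgψ₂ = 1000 × 9.81 × 52.60 ≈ 516 kPa.

P₂ ≈ 516 kPa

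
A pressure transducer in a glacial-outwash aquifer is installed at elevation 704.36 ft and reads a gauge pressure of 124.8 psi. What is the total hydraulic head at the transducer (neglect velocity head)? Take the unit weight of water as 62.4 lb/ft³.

h ≈ 992.36 ft

ψ = 144·P/γ = 144 × 124.8 / 62.4 = 288.00 ft.
h = z + ψ = 704.36 + 288.00 = 992.36 ft.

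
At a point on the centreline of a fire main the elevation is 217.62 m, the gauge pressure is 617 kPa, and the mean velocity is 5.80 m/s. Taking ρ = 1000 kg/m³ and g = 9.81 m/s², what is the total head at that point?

Pressure head ψ = P/(ρg) = 617×1000 / (1000 × 9.81) = 62.90 m.
Velocity head = v²/(2g) = 5.80² / (2 × 9.81) = 1.715 m.
h = z + ψ + v²/(2g) = 217.62 + 62.90 + 1.715 = 282.23 m.

h ≈ 282.23 m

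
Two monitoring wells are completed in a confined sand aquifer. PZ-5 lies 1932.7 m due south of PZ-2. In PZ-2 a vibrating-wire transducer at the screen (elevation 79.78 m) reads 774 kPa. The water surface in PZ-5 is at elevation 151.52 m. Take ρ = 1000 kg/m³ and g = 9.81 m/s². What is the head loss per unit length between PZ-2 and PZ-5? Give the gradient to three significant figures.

i ≈ 0.00370 m/m

Pressure head at PZ-2: ψ = P/(ρg) = 774×1000 / (1000 × 9.81) = 78.90 m.
Total head at PZ-2: h = z + ψ = 79.78 + 78.90 = 158.68 m.
Total head at PZ-5: h = 151.52 m (water level in the piezometer is the total head).
Head difference: h(PZ-2) − h(PZ-5) = 158.68 − 151.52 = 7.16 m.
Hydraulic gradient: i = |Δh| / L = 7.16 / 1932.7 = 0.00370.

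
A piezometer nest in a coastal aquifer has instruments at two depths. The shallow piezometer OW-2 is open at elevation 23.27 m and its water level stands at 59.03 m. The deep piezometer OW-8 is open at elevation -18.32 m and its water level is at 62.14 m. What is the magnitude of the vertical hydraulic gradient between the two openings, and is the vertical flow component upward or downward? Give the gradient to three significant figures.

|i_v| ≈ 0.0748; vertical flow is upward

Total head at OW-2: h = 59.03 m (water level in the standpipe).
Total head at OW-8: h = 62.14 m.
Δh = h(OW-2) − h(OW-8) = 59.03 − 62.14 = -3.11 m.
Vertical separation Δz = 23.27 − (-18.32) = 41.59 m.
|i_v| = |Δh| / Δz = 3.11 / 41.59 = 0.0748.
Head is higher in the deep piezometer, so vertical flow is upward (discharge condition).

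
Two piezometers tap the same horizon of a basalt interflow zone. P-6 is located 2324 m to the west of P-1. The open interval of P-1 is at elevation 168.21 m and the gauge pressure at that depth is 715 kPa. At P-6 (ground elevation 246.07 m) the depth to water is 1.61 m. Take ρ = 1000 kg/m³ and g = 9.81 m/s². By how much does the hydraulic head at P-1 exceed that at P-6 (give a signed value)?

Pressure head at P-1: ψ = P/(ρg) = 715×1000 / (1000 × 9.81) = 72.88 m.
Total head at P-1: h = z + ψ = 168.21 + 72.88 = 241.09 m.
Total head at P-6: h = 246.07 − 1.61 = 244.46 m.
Head difference: h(P-1) − h(P-6) = 241.09 − 244.46 = -3.37 m.

Δh ≈ -3.37 m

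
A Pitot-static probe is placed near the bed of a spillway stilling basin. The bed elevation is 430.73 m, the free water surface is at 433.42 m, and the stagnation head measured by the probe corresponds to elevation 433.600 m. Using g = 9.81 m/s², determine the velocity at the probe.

v ≈ 1.88 m/s

Near the bed, under hydrostatic conditions, the piezometric head (z + ψ) equals the free-surface elevation, 433.42 m.
Velocity head = total − piezometric = 433.600 − 433.42 = 0.180 m.
v = √(2g·h_v) = √(2 × 9.81 × 0.180) = 1.88 m/s.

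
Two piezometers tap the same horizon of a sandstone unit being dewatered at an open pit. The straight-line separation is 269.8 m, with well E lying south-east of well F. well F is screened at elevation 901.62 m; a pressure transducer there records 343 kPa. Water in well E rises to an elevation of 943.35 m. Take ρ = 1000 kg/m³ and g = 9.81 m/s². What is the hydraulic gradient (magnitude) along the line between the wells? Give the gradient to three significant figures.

i ≈ 0.0251

Pressure head at well F: ψ = P/(ρg) = 343×1000 / (1000 × 9.81) = 34.96 m.
Total head at well F: h = z + ψ = 901.62 + 34.96 = 936.58 m.
Total head at well E: h = 943.35 m (water level in the piezometer is the total head).
Head difference: h(well F) − h(well E) = 936.58 − 943.35 = -6.77 m.
Hydraulic gradient: i = |Δh| / L = 6.77 / 269.8 = 0.0251.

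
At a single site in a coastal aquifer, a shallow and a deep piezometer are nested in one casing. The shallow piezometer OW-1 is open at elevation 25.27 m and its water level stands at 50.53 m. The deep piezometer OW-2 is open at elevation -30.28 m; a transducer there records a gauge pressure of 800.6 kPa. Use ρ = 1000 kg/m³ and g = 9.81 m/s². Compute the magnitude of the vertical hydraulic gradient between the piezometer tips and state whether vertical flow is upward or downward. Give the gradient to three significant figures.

|i_v| ≈ 0.0144; vertical flow is upward

Total head at OW-1: h = 50.53 m (water level in the standpipe).
Pressure head at OW-2: ψ = P/(ρg) = 800.6×1000 / (1000 × 9.81) = 81.61 m.
Total head at OW-2: h = z + ψ = -30.28 + 81.61 = 51.33 m.
Δh = h(OW-1) − h(OW-2) = 50.53 − 51.33 = -0.80 m.
Vertical separation Δz = 25.27 − (-30.28) = 55.55 m.
|i_v| = |Δh| / Δz = 0.80 / 55.55 = 0.0144.
Head is higher in the deep piezometer, so vertical flow is upward (discharge condition).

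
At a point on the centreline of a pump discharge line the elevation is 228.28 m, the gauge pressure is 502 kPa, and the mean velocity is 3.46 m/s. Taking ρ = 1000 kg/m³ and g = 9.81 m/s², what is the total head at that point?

Pressure head ψ = P/(ρg) = 502×1000 / (1000 × 9.81) = 51.17 m.
Velocity head = v²/(2g) = 3.46² / (2 × 9.81) = 0.610 m.
h = z + ψ + v²/(2g) = 228.28 + 51.17 + 0.610 = 280.06 m.

h ≈ 280.06 m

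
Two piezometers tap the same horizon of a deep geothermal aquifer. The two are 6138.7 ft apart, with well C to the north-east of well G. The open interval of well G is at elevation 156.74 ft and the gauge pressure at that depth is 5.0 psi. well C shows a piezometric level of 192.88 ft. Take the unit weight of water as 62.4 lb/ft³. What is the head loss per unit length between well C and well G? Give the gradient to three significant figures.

i ≈ 0.00401 ft/ft

Pressure head at well G: ψ = 144·P/γ = 144 × 5.0 / 62.4 = 11.54 ft.
Total head at well G: h = z + ψ = 156.74 + 11.54 = 168.28 ft.
Total head at well C: h = 192.88 ft (water level in the piezometer is the total head).
Head difference: h(well G) − h(well C) = 168.28 − 192.88 = -24.60 ft.
Hydraulic gradient: i = |Δh| / L = 24.60 / 6138.7 = 0.00401.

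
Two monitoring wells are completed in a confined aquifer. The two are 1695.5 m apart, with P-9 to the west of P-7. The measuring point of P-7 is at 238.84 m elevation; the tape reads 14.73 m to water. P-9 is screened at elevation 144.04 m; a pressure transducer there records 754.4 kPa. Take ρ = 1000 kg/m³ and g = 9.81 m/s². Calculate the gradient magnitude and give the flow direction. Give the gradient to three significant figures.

Total head at P-7: h = 238.84 − 14.73 = 224.11 m.
Pressure head at P-9: ψ = P/(ρg) = 754.4×1000 / (1000 × 9.81) = 76.90 m.
Total head at P-9: h = z + ψ = 144.04 + 76.90 = 220.94 m.
Head difference: h(P-7) − h(P-9) = 224.11 − 220.94 = 3.17 m.
Hydraulic gradient: i = |Δh| / L = 3.17 / 1695.5 = 0.00187.
Flow is from higher to lower head: from P-7 toward P-9, i.e. toward the west.

i ≈ 0.00187; groundwater flows toward the west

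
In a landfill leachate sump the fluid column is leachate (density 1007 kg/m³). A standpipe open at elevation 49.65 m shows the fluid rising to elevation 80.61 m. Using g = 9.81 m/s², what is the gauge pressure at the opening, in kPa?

Pressure head ψ = h − z = 80.61 − 49.65 = 30.96 m.
P = ρgψ = 1007 × 9.81 × 30.96 = 305844 Pa ≈ 306 kPa.

P ≈ 306 kPa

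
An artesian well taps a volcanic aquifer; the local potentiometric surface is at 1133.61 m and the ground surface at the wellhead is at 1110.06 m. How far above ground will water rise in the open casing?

Water rises to the potentiometric surface, so the rise above ground = 1133.61 − 1110.06 = 23.55 m.

≈ 23.55 m above ground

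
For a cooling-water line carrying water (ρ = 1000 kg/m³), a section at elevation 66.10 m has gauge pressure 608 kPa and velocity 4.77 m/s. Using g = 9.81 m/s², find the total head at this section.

h ≈ 129.24 m

Pressure head ψ = P/(ρg) = 608×1000 / (1000 × 9.81) = 61.98 m.
Velocity head = v²/(2g) = 4.77² / (2 × 9.81) = 1.160 m.
h = z + ψ + v²/(2g) = 66.10 + 61.98 + 1.160 = 129.24 m.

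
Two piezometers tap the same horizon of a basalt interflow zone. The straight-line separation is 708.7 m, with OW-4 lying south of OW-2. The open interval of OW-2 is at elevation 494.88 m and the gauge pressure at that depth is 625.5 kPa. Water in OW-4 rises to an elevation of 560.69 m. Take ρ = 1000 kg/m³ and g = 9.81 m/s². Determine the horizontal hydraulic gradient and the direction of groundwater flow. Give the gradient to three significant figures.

Pressure head at OW-2: ψ = P/(ρg) = 625.5×1000 / (1000 × 9.81) = 63.76 m.
Total head at OW-2: h = z + ψ = 494.88 + 63.76 = 558.64 m.
Total head at OW-4: h = 560.69 m (water level in the piezometer is the total head).
Head difference: h(OW-2) − h(OW-4) = 558.64 − 560.69 = -2.05 m.
Hydraulic gradient: i = |Δh| / L = 2.05 / 708.7 = 0.00289.
Flow is from higher to lower head: from OW-4 toward OW-2, i.e. toward the north.

i ≈ 0.00289; groundwater flows toward the north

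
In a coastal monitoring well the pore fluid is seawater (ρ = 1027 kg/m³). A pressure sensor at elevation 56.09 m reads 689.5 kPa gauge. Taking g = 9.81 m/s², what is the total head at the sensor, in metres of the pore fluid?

h ≈ 124.53 m

ψ = P/(ρg) = 689.5×1000 / (1027 × 9.81) = 68.44 m.
h = z + ψ = 56.09 + 68.44 = 124.53 m.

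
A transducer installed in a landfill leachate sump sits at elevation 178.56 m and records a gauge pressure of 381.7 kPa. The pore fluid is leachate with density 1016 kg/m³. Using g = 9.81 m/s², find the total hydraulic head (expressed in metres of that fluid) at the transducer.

ψ = P/(ρg) = 381.7×1000 / (1016 × 9.81) = 38.30 m.
h = z + ψ = 178.56 + 38.30 = 216.86 m.

h ≈ 216.86 m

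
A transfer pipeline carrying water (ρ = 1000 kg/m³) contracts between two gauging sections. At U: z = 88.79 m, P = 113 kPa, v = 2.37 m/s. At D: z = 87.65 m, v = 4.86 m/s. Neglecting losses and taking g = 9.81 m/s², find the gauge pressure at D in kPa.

P₂ ≈ 115 kPa

Pressure head at U: ψ₁ = P₁/(ρg) = 113×1000 / (1000 × 9.81) = 11.52 m.
Velocity heads: v₁²/2g = 2.37²/19.62 = 0.286 m; v₂²/2g = 4.86²/19.62 = 1.204 m.
Total head H = z₁ + ψ₁ + v₁²/2g = 88.79 + 11.52 + 0.286 = 100.60 m.
ψ₂ = H − z₂ − v₂²/2g = 100.60 − 87.65 − 1.204 = 11.75 m.
P₂ = ρgψ₂ = 1000 × 9.81 × 11.75 ≈ 115 kPa.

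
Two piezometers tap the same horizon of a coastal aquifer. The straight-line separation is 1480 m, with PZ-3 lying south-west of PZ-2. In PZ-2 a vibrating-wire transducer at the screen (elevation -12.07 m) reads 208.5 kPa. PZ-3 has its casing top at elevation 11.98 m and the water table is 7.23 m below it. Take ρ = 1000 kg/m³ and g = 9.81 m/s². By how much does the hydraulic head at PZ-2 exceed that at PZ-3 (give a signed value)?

Δh ≈ 4.43 m

Pressure head at PZ-2: ψ = P/(ρg) = 208.5×1000 / (1000 × 9.81) = 21.25 m.
Total head at PZ-2: h = z + ψ = -12.07 + 21.25 = 9.18 m.
Total head at PZ-3: h = 11.98 − 7.23 = 4.75 m.
Head difference: h(PZ-2) − h(PZ-3) = 9.18 − 4.75 = 4.43 m.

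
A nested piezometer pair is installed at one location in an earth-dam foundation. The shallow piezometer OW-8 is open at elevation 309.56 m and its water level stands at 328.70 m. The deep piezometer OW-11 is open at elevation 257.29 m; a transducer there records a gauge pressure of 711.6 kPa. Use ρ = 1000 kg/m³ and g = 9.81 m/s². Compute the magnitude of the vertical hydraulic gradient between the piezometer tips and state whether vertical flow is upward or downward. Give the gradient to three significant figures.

|i_v| ≈ 0.0216; vertical flow is upward

Total head at OW-8: h = 328.70 m (water level in the standpipe).
Pressure head at OW-11: ψ = P/(ρg) = 711.6×1000 / (1000 × 9.81) = 72.54 m.
Total head at OW-11: h = z + ψ = 257.29 + 72.54 = 329.83 m.
Δh = h(OW-8) − h(OW-11) = 328.70 − 329.83 = -1.13 m.
Vertical separation Δz = 309.56 − 257.29 = 52.27 m.
|i_v| = |Δh| / Δz = 1.13 / 52.27 = 0.0216.
Head is higher in the deep piezometer, so vertical flow is upward (discharge condition).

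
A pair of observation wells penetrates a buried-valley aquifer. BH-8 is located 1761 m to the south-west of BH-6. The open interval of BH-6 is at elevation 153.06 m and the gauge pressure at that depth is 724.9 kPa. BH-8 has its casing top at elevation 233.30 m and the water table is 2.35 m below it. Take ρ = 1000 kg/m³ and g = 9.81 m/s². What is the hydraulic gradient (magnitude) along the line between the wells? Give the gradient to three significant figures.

i ≈ 0.00227

Pressure head at BH-6: ψ = P/(ρg) = 724.9×1000 / (1000 × 9.81) = 73.89 m.
Total head at BH-6: h = z + ψ = 153.06 + 73.89 = 226.95 m.
Total head at BH-8: h = 233.30 − 2.35 = 230.95 m.
Head difference: h(BH-6) − h(BH-8) = 226.95 − 230.95 = -4.00 m.
Hydraulic gradient: i = |Δh| / L = 4.00 / 1761 = 0.00227.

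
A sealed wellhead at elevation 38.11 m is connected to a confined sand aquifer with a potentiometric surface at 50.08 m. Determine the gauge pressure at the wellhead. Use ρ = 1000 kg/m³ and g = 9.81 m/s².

P ≈ 117 kPa

Head above the cap: Δh = 50.08 − 38.11 = 11.97 m.
P = ρgΔh = 1000 × 9.81 × 11.97 = 117426 Pa ≈ 117 kPa.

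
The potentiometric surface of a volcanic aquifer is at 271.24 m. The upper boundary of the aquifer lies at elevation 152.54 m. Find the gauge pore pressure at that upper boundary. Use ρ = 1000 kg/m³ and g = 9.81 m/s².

Pressure head at the aquifer top: ψ = h − z = 271.24 − 152.54 = 118.70 m.
P = ρgψ = 1000 × 9.81 × 118.70 = 1164447 Pa ≈ 1160 kPa.

P ≈ 1160 kPa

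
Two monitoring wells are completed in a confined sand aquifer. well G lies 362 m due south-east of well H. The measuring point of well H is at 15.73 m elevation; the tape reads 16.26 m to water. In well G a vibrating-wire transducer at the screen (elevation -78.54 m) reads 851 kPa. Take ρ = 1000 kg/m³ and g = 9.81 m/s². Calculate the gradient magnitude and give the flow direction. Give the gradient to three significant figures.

i ≈ 0.0241; groundwater flows toward the north-west

Total head at well H: h = 15.73 − 16.26 = -0.53 m.
Pressure head at well G: ψ = P/(ρg) = 851×1000 / (1000 × 9.81) = 86.75 m.
Total head at well G: h = z + ψ = -78.54 + 86.75 = 8.21 m.
Head difference: h(well H) − h(well G) = -0.53 − 8.21 = -8.74 m.
Hydraulic gradient: i = |Δh| / L = 8.74 / 362 = 0.0241.
Flow is from higher to lower head: from well G toward well H, i.e. toward the north-west.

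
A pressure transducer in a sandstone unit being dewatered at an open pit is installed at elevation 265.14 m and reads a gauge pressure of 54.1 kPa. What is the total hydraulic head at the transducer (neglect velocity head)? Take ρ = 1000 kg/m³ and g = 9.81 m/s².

ψ = P/(ρg) = 54.1×1000 / (1000 × 9.81) = 5.51 m.
h = z + ψ = 265.14 + 5.51 = 270.65 m.

h ≈ 270.65 m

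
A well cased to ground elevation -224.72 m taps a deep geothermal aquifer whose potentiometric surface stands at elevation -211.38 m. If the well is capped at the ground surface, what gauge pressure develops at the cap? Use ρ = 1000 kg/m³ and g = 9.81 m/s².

Head above the cap: Δh = -211.38 − (-224.72) = 13.34 m.
P = ρgΔh = 1000 × 9.81 × 13.34 = 130865 Pa ≈ 131 kPa.

P ≈ 131 kPa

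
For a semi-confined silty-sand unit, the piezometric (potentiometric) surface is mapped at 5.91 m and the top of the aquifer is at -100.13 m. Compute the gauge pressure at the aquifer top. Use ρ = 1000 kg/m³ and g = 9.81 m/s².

Pressure head at the aquifer top: ψ = h − z = 5.91 − (-100.13) = 106.04 m.
P = ρgψ = 1000 × 9.81 × 106.04 = 1040252 Pa ≈ 1040 kPa.

P ≈ 1040 kPa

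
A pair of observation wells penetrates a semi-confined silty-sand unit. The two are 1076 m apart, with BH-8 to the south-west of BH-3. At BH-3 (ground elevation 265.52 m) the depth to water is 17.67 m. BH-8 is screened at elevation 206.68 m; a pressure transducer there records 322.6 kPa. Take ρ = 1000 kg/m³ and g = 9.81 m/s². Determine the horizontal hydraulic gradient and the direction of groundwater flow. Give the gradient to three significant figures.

Total head at BH-3: h = 265.52 − 17.67 = 247.85 m.
Pressure head at BH-8: ψ = P/(ρg) = 322.6×1000 / (1000 × 9.81) = 32.88 m.
Total head at BH-8: h = z + ψ = 206.68 + 32.88 = 239.56 m.
Head difference: h(BH-3) − h(BH-8) = 247.85 − 239.56 = 8.29 m.
Hydraulic gradient: i = |Δh| / L = 8.29 / 1076 = 0.00770.
Flow is from higher to lower head: from BH-3 toward BH-8, i.e. toward the south-west.

i ≈ 0.00770; groundwater flows toward the south-west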